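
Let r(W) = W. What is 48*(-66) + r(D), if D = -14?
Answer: -3182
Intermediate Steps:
48*(-66) + r(D) = 48*(-66) - 14 = -3168 - 14 = -3182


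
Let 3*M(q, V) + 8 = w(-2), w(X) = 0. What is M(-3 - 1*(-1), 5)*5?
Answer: -40/3 ≈ -13.333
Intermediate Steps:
M(q, V) = -8/3 (M(q, V) = -8/3 + (⅓)*0 = -8/3 + 0 = -8/3)
M(-3 - 1*(-1), 5)*5 = -8/3*5 = -40/3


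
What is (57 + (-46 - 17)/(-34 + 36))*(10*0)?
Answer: 0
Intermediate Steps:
(57 + (-46 - 17)/(-34 + 36))*(10*0) = (57 - 63/2)*0 = (51/2)*0 = 0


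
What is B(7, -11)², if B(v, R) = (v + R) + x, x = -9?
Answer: 169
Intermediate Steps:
B(v, R) = -9 + R + v (B(v, R) = (v + R) - 9 = (R + v) - 9 = -9 + R + v)
B(7, -11)² = (-9 - 11 + 7)² = (-13)² = 169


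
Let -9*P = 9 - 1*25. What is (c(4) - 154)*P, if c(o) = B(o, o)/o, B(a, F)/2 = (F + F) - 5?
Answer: -2440/9 ≈ -271.11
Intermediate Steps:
P = 16/9 (P = -(9 - 1*25)/9 = -(9 - 25)/9 = -1/9*(-16) = 16/9 ≈ 1.7778)
B(a, F) = -10 + 4*F (B(a, F) = 2*((F + F) - 5) = 2*(2*F - 5) = 2*(-5 + 2*F) = -10 + 4*F)
c(o) = (-10 + 4*o)/o
(c(4) - 154)*P = ((4 - 10/4) - 154)*(16/9) = ((4 - 10*1/4) - 154)*(16/9) = ((4 - 5/2) - 154)*(16/9) = (3/2 - 154)*(16/9) = -305/2*16/9 = -2440/9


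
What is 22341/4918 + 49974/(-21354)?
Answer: 38549597/17503162 ≈ 2.2024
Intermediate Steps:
22341/4918 + 49974/(-21354) = 22341*(1/4918) + 49974*(-1/21354) = 22341/4918 - 8329/3559 = 38549597/17503162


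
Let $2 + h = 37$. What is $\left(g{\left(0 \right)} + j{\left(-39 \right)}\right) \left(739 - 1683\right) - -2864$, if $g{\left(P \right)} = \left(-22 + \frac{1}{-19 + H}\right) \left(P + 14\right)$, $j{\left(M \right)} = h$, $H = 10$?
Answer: $\frac{2358400}{9} \approx 2.6204 \cdot 10^{5}$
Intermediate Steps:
$h = 35$ ($h = -2 + 37 = 35$)
$j{\left(M \right)} = 35$
$g{\left(P \right)} = - \frac{2786}{9} - \frac{199 P}{9}$ ($g{\left(P \right)} = \left(-22 + \frac{1}{-19 + 10}\right) \left(P + 14\right) = \left(-22 + \frac{1}{-9}\right) \left(14 + P\right) = \left(-22 - \frac{1}{9}\right) \left(14 + P\right) = - \frac{199 \left(14 + P\right)}{9} = - \frac{2786}{9} - \frac{199 P}{9}$)
$\left(g{\left(0 \right)} + j{\left(-39 \right)}\right) \left(739 - 1683\right) - -2864 = \left(\left(- \frac{2786}{9} - 0\right) + 35\right) \left(739 - 1683\right) - -2864 = \left(\left(- \frac{2786}{9} + 0\right) + 35\right) \left(-944\right) + 2864 = \left(- \frac{2786}{9} + 35\right) \left(-944\right) + 2864 = \left(- \frac{2471}{9}\right) \left(-944\right) + 2864 = \frac{2332624}{9} + 2864 = \frac{2358400}{9}$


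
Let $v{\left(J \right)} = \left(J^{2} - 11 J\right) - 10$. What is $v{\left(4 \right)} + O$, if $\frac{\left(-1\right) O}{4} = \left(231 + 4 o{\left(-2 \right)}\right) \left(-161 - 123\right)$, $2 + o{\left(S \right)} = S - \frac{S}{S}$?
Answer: $239658$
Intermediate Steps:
$o{\left(S \right)} = -3 + S$ ($o{\left(S \right)} = -2 + \left(S - \frac{S}{S}\right) = -2 + \left(S - 1\right) = -2 + \left(-1 + S\right) = -3 + S$)
$v{\left(J \right)} = -10 + J^{2} - 11 J$
$O = 239696$ ($O = - 4 \left(231 + 4 \left(-3 - 2\right)\right) \left(-161 - 123\right) = - 4 \left(231 + 4 \left(-5\right)\right) \left(-284\right) = - 4 \left(231 - 20\right) \left(-284\right) = - 4 \cdot 211 \left(-284\right) = \left(-4\right) \left(-59924\right) = 239696$)
$v{\left(4 \right)} + O = \left(-10 + 4^{2} - 44\right) + 239696 = \left(-10 + 16 - 44\right) + 239696 = -38 + 239696 = 239658$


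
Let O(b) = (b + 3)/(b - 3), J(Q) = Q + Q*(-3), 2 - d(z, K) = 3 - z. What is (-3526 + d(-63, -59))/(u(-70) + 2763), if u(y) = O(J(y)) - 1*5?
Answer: -491830/377989 ≈ -1.3012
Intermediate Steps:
d(z, K) = -1 + z (d(z, K) = 2 - (3 - z) = 2 + (-3 + z) = -1 + z)
J(Q) = -2*Q (J(Q) = Q - 3*Q = -2*Q)
O(b) = (3 + b)/(-3 + b)
u(y) = -5 + (3 - 2*y)/(-3 - 2*y) (u(y) = (3 - 2*y)/(-3 - 2*y) - 1*5 = (3 - 2*y)/(-3 - 2*y) - 5 = -5 + (3 - 2*y)/(-3 - 2*y))
(-3526 + d(-63, -59))/(u(-70) + 2763) = (-3526 + (-1 - 63))/(2*(-9 - 4*(-70))/(3 + 2*(-70)) + 2763) = (-3526 - 64)/(2*(-9 + 280)/(3 - 140) + 2763) = -3590/(2*271/(-137) + 2763) = -3590/(2*(-1/137)*271 + 2763) = -3590/(-542/137 + 2763) = -3590/377989/137 = -3590*137/377989 = -491830/377989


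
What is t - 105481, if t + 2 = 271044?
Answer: 165561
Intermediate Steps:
t = 271042 (t = -2 + 271044 = 271042)
t - 105481 = 271042 - 105481 = 165561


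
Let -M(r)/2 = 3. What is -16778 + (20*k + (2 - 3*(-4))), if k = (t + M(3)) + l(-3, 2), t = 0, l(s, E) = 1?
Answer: -16864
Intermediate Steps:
M(r) = -6 (M(r) = -2*3 = -6)
k = -5 (k = (0 - 6) + 1 = -6 + 1 = -5)
-16778 + (20*k + (2 - 3*(-4))) = -16778 + (20*(-5) + (2 - 3*(-4))) = -16778 + (-100 + (2 + 12)) = -16778 + (-100 + 14) = -16778 - 86 = -16864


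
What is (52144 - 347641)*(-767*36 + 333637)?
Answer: -90429469425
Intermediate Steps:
(52144 - 347641)*(-767*36 + 333637) = -295497*(-27612 + 333637) = -295497*306025 = -90429469425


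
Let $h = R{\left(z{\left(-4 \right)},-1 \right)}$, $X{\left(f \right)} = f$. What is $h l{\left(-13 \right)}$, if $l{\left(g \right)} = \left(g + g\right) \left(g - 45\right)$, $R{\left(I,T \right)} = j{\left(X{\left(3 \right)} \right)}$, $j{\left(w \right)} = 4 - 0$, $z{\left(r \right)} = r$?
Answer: $6032$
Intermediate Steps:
$j{\left(w \right)} = 4$ ($j{\left(w \right)} = 4 + 0 = 4$)
$R{\left(I,T \right)} = 4$
$h = 4$
$l{\left(g \right)} = 2 g \left(-45 + g\right)$
$h l{\left(-13 \right)} = 4 \cdot 2 \left(-13\right) \left(-45 - 13\right) = 4 \cdot 2 \left(-13\right) \left(-58\right) = 4 \cdot 1508 = 6032$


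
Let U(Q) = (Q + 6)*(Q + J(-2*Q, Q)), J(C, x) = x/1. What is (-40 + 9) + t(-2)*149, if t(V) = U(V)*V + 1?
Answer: 4886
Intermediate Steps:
J(C, x) = x (J(C, x) = x*1 = x)
U(Q) = 2*Q*(6 + Q) (U(Q) = (Q + 6)*(Q + Q) = (6 + Q)*(2*Q) = 2*Q*(6 + Q))
t(V) = 1 + 2*V²*(6 + V) (t(V) = (2*V*(6 + V))*V + 1 = 2*V²*(6 + V) + 1 = 1 + 2*V²*(6 + V))
(-40 + 9) + t(-2)*149 = (-40 + 9) + (1 + 2*(-2)²*(6 - 2))*149 = -31 + (1 + 2*4*4)*149 = -31 + (1 + 32)*149 = -31 + 33*149 = -31 + 4917 = 4886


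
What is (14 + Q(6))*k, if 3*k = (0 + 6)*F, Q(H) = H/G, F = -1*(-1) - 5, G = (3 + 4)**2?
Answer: -5536/49 ≈ -112.98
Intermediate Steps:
G = 49 (G = 7**2 = 49)
F = -4 (F = 1 - 5 = -4)
Q(H) = H/49
k = -8 (k = ((0 + 6)*(-4))/3 = (6*(-4))/3 = (1/3)*(-24) = -8)
(14 + Q(6))*k = (14 + (1/49)*6)*(-8) = (14 + 6/49)*(-8) = (692/49)*(-8) = -5536/49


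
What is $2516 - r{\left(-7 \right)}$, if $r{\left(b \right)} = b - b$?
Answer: $2516$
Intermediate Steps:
$r{\left(b \right)} = 0$
$2516 - r{\left(-7 \right)} = 2516 - 0 = 2516 + 0 = 2516$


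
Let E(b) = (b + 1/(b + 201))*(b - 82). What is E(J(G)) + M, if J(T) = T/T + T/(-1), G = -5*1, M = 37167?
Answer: 7599101/207 ≈ 36711.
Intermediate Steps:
G = -5
J(T) = 1 - T (J(T) = 1 + T*(-1) = 1 - T)
E(b) = (-82 + b)*(b + 1/(201 + b)) (E(b) = (b + 1/(201 + b))*(-82 + b) = (-82 + b)*(b + 1/(201 + b)))
E(J(G)) + M = (-82 + (1 - 1*(-5))**3 - 16481*(1 - 1*(-5)) + 119*(1 - 1*(-5))**2)/(201 + (1 - 1*(-5))) + 37167 = (-82 + (1 + 5)**3 - 16481*(1 + 5) + 119*(1 + 5)**2)/(201 + (1 + 5)) + 37167 = (-82 + 6**3 - 16481*6 + 119*6**2)/(201 + 6) + 37167 = (-82 + 216 - 98886 + 119*36)/207 + 37167 = (-82 + 216 - 98886 + 4284)/207 + 37167 = (1/207)*(-94468) + 37167 = -94468/207 + 37167 = 7599101/207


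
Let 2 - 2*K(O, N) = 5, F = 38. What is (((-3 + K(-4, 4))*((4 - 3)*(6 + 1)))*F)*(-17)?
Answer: 20349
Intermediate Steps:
K(O, N) = -3/2 (K(O, N) = 1 - ½*5 = 1 - 5/2 = -3/2)
(((-3 + K(-4, 4))*((4 - 3)*(6 + 1)))*F)*(-17) = (((-3 - 3/2)*((4 - 3)*(6 + 1)))*38)*(-17) = (-9*7/2*38)*(-17) = (-9/2*7*38)*(-17) = -63/2*38*(-17) = -1197*(-17) = 20349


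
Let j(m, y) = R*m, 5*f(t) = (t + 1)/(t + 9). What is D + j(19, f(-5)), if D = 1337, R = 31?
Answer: 1926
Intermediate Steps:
f(t) = (1 + t)/(5*(9 + t)) (f(t) = ((t + 1)/(t + 9))/5 = ((1 + t)/(9 + t))/5 = (1 + t)/(5*(9 + t)))
j(m, y) = 31*m
D + j(19, f(-5)) = 1337 + 31*19 = 1337 + 589 = 1926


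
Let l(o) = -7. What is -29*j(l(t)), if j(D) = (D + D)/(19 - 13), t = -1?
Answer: 203/3 ≈ 67.667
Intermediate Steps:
j(D) = D/3 (j(D) = (2*D)/6 = (2*D)*(1/6) = D/3)
-29*j(l(t)) = -29*(-7)/3 = -29*(-7/3) = 203/3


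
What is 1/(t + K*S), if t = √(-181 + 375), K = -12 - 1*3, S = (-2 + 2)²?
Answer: √194/194 ≈ 0.071796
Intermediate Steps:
S = 0 (S = 0² = 0)
K = -15 (K = -12 - 3 = -15)
t = √194 ≈ 13.928
1/(t + K*S) = 1/(√194 - 15*0) = 1/(√194 + 0) = 1/(√194) = √194/194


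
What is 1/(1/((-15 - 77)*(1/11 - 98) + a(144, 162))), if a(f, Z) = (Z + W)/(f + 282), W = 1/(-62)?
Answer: 2617117081/290532 ≈ 9008.0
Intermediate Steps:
W = -1/62 ≈ -0.016129
a(f, Z) = (-1/62 + Z)/(282 + f) (a(f, Z) = (Z - 1/62)/(f + 282) = (-1/62 + Z)/(282 + f))
1/(1/((-15 - 77)*(1/11 - 98) + a(144, 162))) = 1/(1/((-15 - 77)*(1/11 - 98) + (-1/62 + 162)/(282 + 144))) = 1/(1/(-92*(1/11 - 98) + (10043/62)/426)) = 1/(1/(-92*(-1077/11) + (1/426)*(10043/62))) = 1/(1/(99084/11 + 10043/26412)) = 1/(1/(2617117081/290532)) = 1/(290532/2617117081) = 2617117081/290532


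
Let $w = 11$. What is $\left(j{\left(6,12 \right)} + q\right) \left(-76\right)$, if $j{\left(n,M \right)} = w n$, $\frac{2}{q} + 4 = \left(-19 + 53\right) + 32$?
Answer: $- \frac{155572}{31} \approx -5018.5$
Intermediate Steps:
$q = \frac{1}{31}$ ($q = \frac{2}{-4 + \left(\left(-19 + 53\right) + 32\right)} = \frac{2}{-4 + \left(34 + 32\right)} = \frac{2}{-4 + 66} = \frac{2}{62} = 2 \cdot \frac{1}{62} = \frac{1}{31} \approx 0.032258$)
$j{\left(n,M \right)} = 11 n$
$\left(j{\left(6,12 \right)} + q\right) \left(-76\right) = \left(11 \cdot 6 + \frac{1}{31}\right) \left(-76\right) = \left(66 + \frac{1}{31}\right) \left(-76\right) = \frac{2047}{31} \left(-76\right) = - \frac{155572}{31}$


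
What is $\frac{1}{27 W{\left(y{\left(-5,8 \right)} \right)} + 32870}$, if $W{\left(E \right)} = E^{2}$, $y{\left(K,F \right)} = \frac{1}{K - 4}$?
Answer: $\frac{3}{98611} \approx 3.0423 \cdot 10^{-5}$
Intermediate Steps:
$y{\left(K,F \right)} = \frac{1}{-4 + K}$
$\frac{1}{27 W{\left(y{\left(-5,8 \right)} \right)} + 32870} = \frac{1}{27 \left(\frac{1}{-4 - 5}\right)^{2} + 32870} = \frac{1}{27 \left(\frac{1}{-9}\right)^{2} + 32870} = \frac{1}{27 \left(- \frac{1}{9}\right)^{2} + 32870} = \frac{1}{27 \cdot \frac{1}{81} + 32870} = \frac{1}{\frac{1}{3} + 32870} = \frac{1}{\frac{98611}{3}} = \frac{3}{98611}$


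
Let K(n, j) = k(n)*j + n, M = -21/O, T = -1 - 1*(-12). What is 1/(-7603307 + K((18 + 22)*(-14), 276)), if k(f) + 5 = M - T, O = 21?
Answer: -1/7608559 ≈ -1.3143e-7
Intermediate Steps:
T = 11 (T = -1 + 12 = 11)
M = -1 (M = -21/21 = -21*1/21 = -1)
k(f) = -17 (k(f) = -5 + (-1 - 1*11) = -5 + (-1 - 11) = -5 - 12 = -17)
K(n, j) = n - 17*j (K(n, j) = -17*j + n = n - 17*j)
1/(-7603307 + K((18 + 22)*(-14), 276)) = 1/(-7603307 + ((18 + 22)*(-14) - 17*276)) = 1/(-7603307 + (40*(-14) - 4692)) = 1/(-7603307 + (-560 - 4692)) = 1/(-7603307 - 5252) = 1/(-7608559) = -1/7608559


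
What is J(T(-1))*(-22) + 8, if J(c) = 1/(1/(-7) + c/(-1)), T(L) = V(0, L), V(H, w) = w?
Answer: -53/3 ≈ -17.667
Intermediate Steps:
T(L) = L
J(c) = 1/(-⅐ - c) (J(c) = 1/(-⅐ + c*(-1)) = 1/(-⅐ - c))
J(T(-1))*(-22) + 8 = -7/(1 + 7*(-1))*(-22) + 8 = -7/(1 - 7)*(-22) + 8 = -7/(-6)*(-22) + 8 = -7*(-⅙)*(-22) + 8 = (7/6)*(-22) + 8 = -77/3 + 8 = -53/3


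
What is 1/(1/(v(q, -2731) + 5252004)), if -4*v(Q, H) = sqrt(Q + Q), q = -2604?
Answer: 5252004 - I*sqrt(1302)/2 ≈ 5.252e+6 - 18.042*I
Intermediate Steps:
v(Q, H) = -sqrt(2)*sqrt(Q)/4 (v(Q, H) = -sqrt(Q + Q)/4 = -sqrt(2)*sqrt(Q)/4)
1/(1/(v(q, -2731) + 5252004)) = 1/(1/(-sqrt(2)*sqrt(-2604)/4 + 5252004)) = 1/(1/(-sqrt(2)*2*I*sqrt(651)/4 + 5252004)) = 1/(1/(-I*sqrt(1302)/2 + 5252004)) = 1/(1/(5252004 - I*sqrt(1302)/2)) = 5252004 - I*sqrt(1302)/2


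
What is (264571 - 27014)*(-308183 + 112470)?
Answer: -46492993141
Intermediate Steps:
(264571 - 27014)*(-308183 + 112470) = 237557*(-195713) = -46492993141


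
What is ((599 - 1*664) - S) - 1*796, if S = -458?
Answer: -403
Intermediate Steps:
((599 - 1*664) - S) - 1*796 = ((599 - 1*664) - 1*(-458)) - 1*796 = ((599 - 664) + 458) - 796 = (-65 + 458) - 796 = 393 - 796 = -403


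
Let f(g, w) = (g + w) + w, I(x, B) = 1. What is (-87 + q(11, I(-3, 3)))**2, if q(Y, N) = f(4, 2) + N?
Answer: 6084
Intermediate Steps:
f(g, w) = g + 2*w
q(Y, N) = 8 + N (q(Y, N) = (4 + 2*2) + N = (4 + 4) + N = 8 + N)
(-87 + q(11, I(-3, 3)))**2 = (-87 + (8 + 1))**2 = (-87 + 9)**2 = (-78)**2 = 6084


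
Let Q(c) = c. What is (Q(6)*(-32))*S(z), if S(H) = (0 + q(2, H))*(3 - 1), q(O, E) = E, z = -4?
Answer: 1536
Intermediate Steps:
S(H) = 2*H (S(H) = (0 + H)*(3 - 1) = H*2 = 2*H)
(Q(6)*(-32))*S(z) = (6*(-32))*(2*(-4)) = -192*(-8) = 1536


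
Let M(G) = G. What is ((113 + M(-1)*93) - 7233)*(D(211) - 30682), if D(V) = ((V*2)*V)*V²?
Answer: -28593833746600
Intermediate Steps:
D(V) = 2*V⁴ (D(V) = ((2*V)*V)*V² = (2*V²)*V² = 2*V⁴)
((113 + M(-1)*93) - 7233)*(D(211) - 30682) = ((113 - 1*93) - 7233)*(2*211⁴ - 30682) = ((113 - 93) - 7233)*(2*1982119441 - 30682) = (20 - 7233)*(3964238882 - 30682) = -7213*3964208200 = -28593833746600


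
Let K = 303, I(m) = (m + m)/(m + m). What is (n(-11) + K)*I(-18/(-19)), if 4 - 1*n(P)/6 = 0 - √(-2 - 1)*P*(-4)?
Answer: 327 + 264*I*√3 ≈ 327.0 + 457.26*I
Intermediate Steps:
I(m) = 1 (I(m) = (2*m)/((2*m)) = (2*m)*(1/(2*m)) = 1)
n(P) = 24 - 24*I*P*√3 (n(P) = 24 - 6*(0 - √(-2 - 1)*P*(-4)) = 24 - 6*(0 - √(-3)*P*(-4)) = 24 - 6*(0 - (I*√3)*P*(-4)) = 24 - 6*(0 - I*P*√3*(-4)) = 24 - 6*(0 - (-4)*I*P*√3) = 24 - 6*(0 + 4*I*P*√3) = 24 - 24*I*P*√3)
(n(-11) + K)*I(-18/(-19)) = ((24 - 24*I*(-11)*√3) + 303)*1 = ((24 + 264*I*√3) + 303)*1 = (327 + 264*I*√3)*1 = 327 + 264*I*√3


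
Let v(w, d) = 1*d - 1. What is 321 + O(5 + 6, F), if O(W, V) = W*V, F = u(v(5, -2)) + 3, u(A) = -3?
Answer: 321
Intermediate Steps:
v(w, d) = -1 + d (v(w, d) = d - 1 = -1 + d)
F = 0 (F = -3 + 3 = 0)
O(W, V) = V*W
321 + O(5 + 6, F) = 321 + 0*(5 + 6) = 321 + 0*11 = 321 + 0 = 321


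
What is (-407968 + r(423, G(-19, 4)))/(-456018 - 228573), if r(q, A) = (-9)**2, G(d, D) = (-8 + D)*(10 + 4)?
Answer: 407887/684591 ≈ 0.59581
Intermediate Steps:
G(d, D) = -112 + 14*D (G(d, D) = (-8 + D)*14 = -112 + 14*D)
r(q, A) = 81
(-407968 + r(423, G(-19, 4)))/(-456018 - 228573) = (-407968 + 81)/(-456018 - 228573) = -407887/(-684591) = -407887*(-1/684591) = 407887/684591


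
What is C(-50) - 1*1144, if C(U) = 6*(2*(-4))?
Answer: -1192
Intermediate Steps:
C(U) = -48 (C(U) = 6*(-8) = -48)
C(-50) - 1*1144 = -48 - 1*1144 = -48 - 1144 = -1192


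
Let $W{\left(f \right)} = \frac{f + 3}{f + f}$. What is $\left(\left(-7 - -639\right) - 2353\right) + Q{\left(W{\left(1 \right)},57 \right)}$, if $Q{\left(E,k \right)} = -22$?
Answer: $-1743$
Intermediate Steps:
$W{\left(f \right)} = \frac{3 + f}{2 f}$
$\left(\left(-7 - -639\right) - 2353\right) + Q{\left(W{\left(1 \right)},57 \right)} = \left(\left(-7 - -639\right) - 2353\right) - 22 = \left(\left(-7 + 639\right) - 2353\right) - 22 = \left(632 - 2353\right) - 22 = -1721 - 22 = -1743$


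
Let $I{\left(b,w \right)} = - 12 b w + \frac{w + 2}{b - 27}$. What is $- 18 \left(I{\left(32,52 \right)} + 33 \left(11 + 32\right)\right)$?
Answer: $\frac{1668438}{5} \approx 3.3369 \cdot 10^{5}$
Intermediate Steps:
$I{\left(b,w \right)} = \frac{2 + w}{-27 + b} - 12 b w$ ($I{\left(b,w \right)} = - 12 b w + \frac{2 + w}{-27 + b} = \frac{2 + w}{-27 + b} - 12 b w$)
$- 18 \left(I{\left(32,52 \right)} + 33 \left(11 + 32\right)\right) = - 18 \left(\frac{2 + 52 - 624 \cdot 32^{2} + 324 \cdot 32 \cdot 52}{-27 + 32} + 33 \left(11 + 32\right)\right) = - 18 \left(\frac{2 + 52 - 624 \cdot 1024 + 539136}{5} + 33 \cdot 43\right) = - 18 \left(\frac{2 + 52 - 638976 + 539136}{5} + 1419\right) = - 18 \left(\frac{1}{5} \left(-99786\right) + 1419\right) = - 18 \left(- \frac{99786}{5} + 1419\right) = \left(-18\right) \left(- \frac{92691}{5}\right) = \frac{1668438}{5}$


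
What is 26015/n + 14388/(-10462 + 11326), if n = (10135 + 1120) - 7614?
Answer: 567149/23832 ≈ 23.798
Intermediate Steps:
n = 3641 (n = 11255 - 7614 = 3641)
26015/n + 14388/(-10462 + 11326) = 26015/3641 + 14388/(-10462 + 11326) = 26015*(1/3641) + 14388/864 = 2365/331 + 14388*(1/864) = 2365/331 + 1199/72 = 567149/23832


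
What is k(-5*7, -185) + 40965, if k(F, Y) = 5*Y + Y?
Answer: 39855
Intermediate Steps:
k(F, Y) = 6*Y
k(-5*7, -185) + 40965 = 6*(-185) + 40965 = -1110 + 40965 = 39855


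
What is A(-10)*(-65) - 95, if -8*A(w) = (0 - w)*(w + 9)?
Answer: -705/4 ≈ -176.25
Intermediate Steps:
A(w) = w*(9 + w)/8 (A(w) = -(0 - w)*(w + 9)/8 = -(-w)*(9 + w)/8 = -(-1)*w*(9 + w)/8 = w*(9 + w)/8)
A(-10)*(-65) - 95 = ((⅛)*(-10)*(9 - 10))*(-65) - 95 = ((⅛)*(-10)*(-1))*(-65) - 95 = (5/4)*(-65) - 95 = -325/4 - 95 = -705/4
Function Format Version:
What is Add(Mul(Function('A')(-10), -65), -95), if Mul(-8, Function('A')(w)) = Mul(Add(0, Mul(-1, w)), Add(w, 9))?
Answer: Rational(-705, 4) ≈ -176.25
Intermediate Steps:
Function('A')(w) = Mul(Rational(1, 8), w, Add(9, w)) (Function('A')(w) = Mul(Rational(-1, 8), Mul(Add(0, Mul(-1, w)), Add(w, 9))) = Mul(Rational(-1, 8), Mul(Mul(-1, w), Add(9, w))) = Mul(Rational(-1, 8), Mul(-1, w, Add(9, w))) = Mul(Rational(1, 8), w, Add(9, w)))
Add(Mul(Function('A')(-10), -65), -95) = Add(Mul(Mul(Rational(1, 8), -10, Add(9, -10)), -65), -95) = Add(Mul(Mul(Rational(1, 8), -10, -1), -65), -95) = Add(Mul(Rational(5, 4), -65), -95) = Add(Rational(-325, 4), -95) = Rational(-705, 4)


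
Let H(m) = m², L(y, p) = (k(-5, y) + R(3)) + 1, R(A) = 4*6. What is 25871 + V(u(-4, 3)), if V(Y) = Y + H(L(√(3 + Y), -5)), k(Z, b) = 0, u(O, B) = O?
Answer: 26492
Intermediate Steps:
R(A) = 24
L(y, p) = 25 (L(y, p) = (0 + 24) + 1 = 24 + 1 = 25)
V(Y) = 625 + Y (V(Y) = Y + 25² = Y + 625 = 625 + Y)
25871 + V(u(-4, 3)) = 25871 + (625 - 4) = 25871 + 621 = 26492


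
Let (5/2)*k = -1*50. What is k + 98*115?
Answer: 11250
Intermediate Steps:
k = -20 (k = 2*(-1*50)/5 = (⅖)*(-50) = -20)
k + 98*115 = -20 + 98*115 = -20 + 11270 = 11250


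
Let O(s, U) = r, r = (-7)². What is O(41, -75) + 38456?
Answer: 38505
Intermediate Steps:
r = 49
O(s, U) = 49
O(41, -75) + 38456 = 49 + 38456 = 38505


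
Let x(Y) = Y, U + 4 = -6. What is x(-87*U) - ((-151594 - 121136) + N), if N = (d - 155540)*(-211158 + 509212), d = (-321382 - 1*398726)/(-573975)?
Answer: 2956559180372352/63775 ≈ 4.6359e+10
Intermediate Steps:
U = -10 (U = -4 - 6 = -10)
d = 80012/63775 (d = (-321382 - 398726)*(-1/573975) = -720108*(-1/573975) = 80012/63775 ≈ 1.2546)
N = -2956541731532352/63775 (N = (80012/63775 - 155540)*(-211158 + 509212) = -9919483488/63775*298054 = -2956541731532352/63775 ≈ -4.6359e+10)
x(-87*U) - ((-151594 - 121136) + N) = -87*(-10) - ((-151594 - 121136) - 2956541731532352/63775) = 870 - (-272730 - 2956541731532352/63775) = 870 - 1*(-2956559124888102/63775) = 870 + 2956559124888102/63775 = 2956559180372352/63775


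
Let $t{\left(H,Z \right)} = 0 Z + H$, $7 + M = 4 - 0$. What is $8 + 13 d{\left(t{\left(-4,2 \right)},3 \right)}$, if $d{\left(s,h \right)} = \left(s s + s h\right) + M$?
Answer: $21$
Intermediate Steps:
$M = -3$ ($M = -7 + \left(4 - 0\right) = -7 + \left(4 + 0\right) = -7 + 4 = -3$)
$t{\left(H,Z \right)} = H$ ($t{\left(H,Z \right)} = 0 + H = H$)
$d{\left(s,h \right)} = -3 + s^{2} + h s$ ($d{\left(s,h \right)} = \left(s s + s h\right) - 3 = \left(s^{2} + h s\right) - 3 = -3 + s^{2} + h s$)
$8 + 13 d{\left(t{\left(-4,2 \right)},3 \right)} = 8 + 13 \left(-3 + \left(-4\right)^{2} + 3 \left(-4\right)\right) = 8 + 13 \left(-3 + 16 - 12\right) = 8 + 13 \cdot 1 = 8 + 13 = 21$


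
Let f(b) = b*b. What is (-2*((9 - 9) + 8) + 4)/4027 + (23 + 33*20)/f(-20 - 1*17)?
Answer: 2734013/5512963 ≈ 0.49592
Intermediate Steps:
f(b) = b**2
(-2*((9 - 9) + 8) + 4)/4027 + (23 + 33*20)/f(-20 - 1*17) = (-2*((9 - 9) + 8) + 4)/4027 + (23 + 33*20)/((-20 - 1*17)**2) = (-2*(0 + 8) + 4)*(1/4027) + (23 + 660)/((-20 - 17)**2) = (-2*8 + 4)*(1/4027) + 683/((-37)**2) = (-16 + 4)*(1/4027) + 683/1369 = -12*1/4027 + 683*(1/1369) = -12/4027 + 683/1369 = 2734013/5512963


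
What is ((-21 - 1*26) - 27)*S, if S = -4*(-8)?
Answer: -2368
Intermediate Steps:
S = 32
((-21 - 1*26) - 27)*S = ((-21 - 1*26) - 27)*32 = ((-21 - 26) - 27)*32 = (-47 - 27)*32 = -74*32 = -2368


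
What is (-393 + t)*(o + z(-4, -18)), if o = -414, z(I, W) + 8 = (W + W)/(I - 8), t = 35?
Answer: 150002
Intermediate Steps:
z(I, W) = -8 + 2*W/(-8 + I) (z(I, W) = -8 + (W + W)/(I - 8) = -8 + (2*W)/(-8 + I) = -8 + 2*W/(-8 + I))
(-393 + t)*(o + z(-4, -18)) = (-393 + 35)*(-414 + 2*(32 - 18 - 4*(-4))/(-8 - 4)) = -358*(-414 + 2*(32 - 18 + 16)/(-12)) = -358*(-414 + 2*(-1/12)*30) = -358*(-414 - 5) = -358*(-419) = 150002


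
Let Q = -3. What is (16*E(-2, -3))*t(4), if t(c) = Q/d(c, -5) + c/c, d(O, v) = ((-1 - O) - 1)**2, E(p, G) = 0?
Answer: 0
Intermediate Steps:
d(O, v) = (-2 - O)**2
t(c) = 1 - 3/(2 + c)**2 (t(c) = -3/(2 + c)**2 + c/c = -3/(2 + c)**2 + 1 = 1 - 3/(2 + c)**2)
(16*E(-2, -3))*t(4) = (16*0)*(1 - 3/(2 + 4)**2) = 0*(1 - 3/6**2) = 0*(1 - 3*1/36) = 0*(1 - 1/12) = 0*(11/12) = 0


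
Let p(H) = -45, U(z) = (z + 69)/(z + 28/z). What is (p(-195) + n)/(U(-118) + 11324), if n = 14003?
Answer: 97371008/78999115 ≈ 1.2326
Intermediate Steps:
U(z) = (69 + z)/(z + 28/z)
(p(-195) + n)/(U(-118) + 11324) = (-45 + 14003)/(-118*(69 - 118)/(28 + (-118)**2) + 11324) = 13958/(-118*(-49)/(28 + 13924) + 11324) = 13958/(-118*(-49)/13952 + 11324) = 13958/(-118*1/13952*(-49) + 11324) = 13958/(2891/6976 + 11324) = 13958/(78999115/6976) = 13958*(6976/78999115) = 97371008/78999115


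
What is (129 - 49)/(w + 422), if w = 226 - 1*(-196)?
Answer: 20/211 ≈ 0.094787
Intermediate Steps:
w = 422 (w = 226 + 196 = 422)
(129 - 49)/(w + 422) = (129 - 49)/(422 + 422) = 80/844 = 80*(1/844) = 20/211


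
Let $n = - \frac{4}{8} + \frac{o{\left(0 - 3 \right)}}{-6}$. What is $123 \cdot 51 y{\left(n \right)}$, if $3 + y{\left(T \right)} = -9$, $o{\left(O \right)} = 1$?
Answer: $-75276$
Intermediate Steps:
$n = - \frac{2}{3}$ ($n = - \frac{4}{8} + 1 \frac{1}{-6} = \left(-4\right) \frac{1}{8} + 1 \left(- \frac{1}{6}\right) = - \frac{1}{2} - \frac{1}{6} = - \frac{2}{3} \approx -0.66667$)
$y{\left(T \right)} = -12$ ($y{\left(T \right)} = -3 - 9 = -12$)
$123 \cdot 51 y{\left(n \right)} = 123 \cdot 51 \left(-12\right) = 6273 \left(-12\right) = -75276$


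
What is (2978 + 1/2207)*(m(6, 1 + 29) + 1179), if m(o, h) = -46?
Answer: 7446582451/2207 ≈ 3.3741e+6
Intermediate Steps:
(2978 + 1/2207)*(m(6, 1 + 29) + 1179) = (2978 + 1/2207)*(-46 + 1179) = (2978 + 1/2207)*1133 = (6572447/2207)*1133 = 7446582451/2207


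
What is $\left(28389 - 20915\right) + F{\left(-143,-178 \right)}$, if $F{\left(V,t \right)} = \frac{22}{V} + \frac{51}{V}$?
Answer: $\frac{1068709}{143} \approx 7473.5$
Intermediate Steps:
$F{\left(V,t \right)} = \frac{73}{V}$
$\left(28389 - 20915\right) + F{\left(-143,-178 \right)} = \left(28389 - 20915\right) + \frac{73}{-143} = 7474 + 73 \left(- \frac{1}{143}\right) = 7474 - \frac{73}{143} = \frac{1068709}{143}$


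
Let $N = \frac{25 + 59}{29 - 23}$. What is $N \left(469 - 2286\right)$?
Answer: $-25438$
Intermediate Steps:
$N = 14$ ($N = \frac{84}{6} = 84 \cdot \frac{1}{6} = 14$)
$N \left(469 - 2286\right) = 14 \left(469 - 2286\right) = 14 \left(-1817\right) = -25438$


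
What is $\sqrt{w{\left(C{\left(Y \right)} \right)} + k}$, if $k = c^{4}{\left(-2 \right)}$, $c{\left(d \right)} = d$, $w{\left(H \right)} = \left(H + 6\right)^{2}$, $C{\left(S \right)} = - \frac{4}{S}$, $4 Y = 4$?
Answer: $2 \sqrt{5} \approx 4.4721$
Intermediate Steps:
$Y = 1$ ($Y = \frac{1}{4} \cdot 4 = 1$)
$w{\left(H \right)} = \left(6 + H\right)^{2}$
$k = 16$ ($k = \left(-2\right)^{4} = 16$)
$\sqrt{w{\left(C{\left(Y \right)} \right)} + k} = \sqrt{\left(6 - \frac{4}{1}\right)^{2} + 16} = \sqrt{\left(6 - 4\right)^{2} + 16} = \sqrt{2^{2} + 16} = \sqrt{4 + 16} = \sqrt{20} = 2 \sqrt{5}$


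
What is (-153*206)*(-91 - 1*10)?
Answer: 3183318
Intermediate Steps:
(-153*206)*(-91 - 1*10) = -31518*(-91 - 10) = -31518*(-101) = 3183318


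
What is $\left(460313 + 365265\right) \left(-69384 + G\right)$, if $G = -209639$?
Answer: $-230355250294$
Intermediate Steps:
$\left(460313 + 365265\right) \left(-69384 + G\right) = \left(460313 + 365265\right) \left(-69384 - 209639\right) = 825578 \left(-279023\right) = -230355250294$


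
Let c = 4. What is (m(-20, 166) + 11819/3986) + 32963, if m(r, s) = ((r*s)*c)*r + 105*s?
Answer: 1259559917/3986 ≈ 3.1600e+5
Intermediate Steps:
m(r, s) = 105*s + 4*s*r² (m(r, s) = ((r*s)*4)*r + 105*s = (4*r*s)*r + 105*s = 4*s*r² + 105*s = 105*s + 4*s*r²)
(m(-20, 166) + 11819/3986) + 32963 = (166*(105 + 4*(-20)²) + 11819/3986) + 32963 = (166*(105 + 4*400) + 11819*(1/3986)) + 32963 = (166*(105 + 1600) + 11819/3986) + 32963 = (166*1705 + 11819/3986) + 32963 = (283030 + 11819/3986) + 32963 = 1128169399/3986 + 32963 = 1259559917/3986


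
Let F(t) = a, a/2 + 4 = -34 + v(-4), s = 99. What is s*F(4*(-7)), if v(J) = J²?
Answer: -4356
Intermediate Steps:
a = -44 (a = -8 + 2*(-34 + (-4)²) = -8 + 2*(-34 + 16) = -8 + 2*(-18) = -8 - 36 = -44)
F(t) = -44
s*F(4*(-7)) = 99*(-44) = -4356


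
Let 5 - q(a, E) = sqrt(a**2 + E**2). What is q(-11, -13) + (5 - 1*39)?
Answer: -29 - sqrt(290) ≈ -46.029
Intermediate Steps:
q(a, E) = 5 - sqrt(E**2 + a**2) (q(a, E) = 5 - sqrt(a**2 + E**2) = 5 - sqrt(E**2 + a**2))
q(-11, -13) + (5 - 1*39) = (5 - sqrt((-13)**2 + (-11)**2)) + (5 - 1*39) = (5 - sqrt(169 + 121)) + (5 - 39) = (5 - sqrt(290)) - 34 = -29 - sqrt(290)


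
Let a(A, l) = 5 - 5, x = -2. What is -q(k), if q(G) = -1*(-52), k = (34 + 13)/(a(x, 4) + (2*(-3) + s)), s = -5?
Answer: -52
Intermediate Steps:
a(A, l) = 0
k = -47/11 (k = (34 + 13)/(0 + (2*(-3) - 5)) = 47/(0 + (-6 - 5)) = 47/(0 - 11) = 47/(-11) = 47*(-1/11) = -47/11 ≈ -4.2727)
q(G) = 52
-q(k) = -1*52 = -52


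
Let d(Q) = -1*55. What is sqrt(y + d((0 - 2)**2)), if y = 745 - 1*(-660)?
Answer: 15*sqrt(6) ≈ 36.742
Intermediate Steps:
y = 1405 (y = 745 + 660 = 1405)
d(Q) = -55
sqrt(y + d((0 - 2)**2)) = sqrt(1405 - 55) = sqrt(1350) = 15*sqrt(6)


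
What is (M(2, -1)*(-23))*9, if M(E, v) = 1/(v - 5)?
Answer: 69/2 ≈ 34.500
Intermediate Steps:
M(E, v) = 1/(-5 + v)
(M(2, -1)*(-23))*9 = (-23/(-5 - 1))*9 = (-23/(-6))*9 = -⅙*(-23)*9 = (23/6)*9 = 69/2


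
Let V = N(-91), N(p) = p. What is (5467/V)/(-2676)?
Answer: 781/34788 ≈ 0.022450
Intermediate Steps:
V = -91
(5467/V)/(-2676) = (5467/(-91))/(-2676) = (5467*(-1/91))*(-1/2676) = -781/13*(-1/2676) = 781/34788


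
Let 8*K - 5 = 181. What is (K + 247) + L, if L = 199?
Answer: 1877/4 ≈ 469.25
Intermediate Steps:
K = 93/4 (K = 5/8 + (1/8)*181 = 5/8 + 181/8 = 93/4 ≈ 23.250)
(K + 247) + L = (93/4 + 247) + 199 = 1081/4 + 199 = 1877/4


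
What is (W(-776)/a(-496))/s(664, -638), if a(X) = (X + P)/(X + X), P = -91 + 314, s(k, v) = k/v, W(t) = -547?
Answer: 43274264/22659 ≈ 1909.8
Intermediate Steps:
P = 223
a(X) = (223 + X)/(2*X) (a(X) = (X + 223)/(X + X) = (223 + X)/((2*X)) = (223 + X)*(1/(2*X)) = (223 + X)/(2*X))
(W(-776)/a(-496))/s(664, -638) = (-547*(-992/(223 - 496)))/((664/(-638))) = (-547/((1/2)*(-1/496)*(-273)))/((664*(-1/638))) = (-547/273/992)/(-332/319) = -547*992/273*(-319/332) = -542624/273*(-319/332) = 43274264/22659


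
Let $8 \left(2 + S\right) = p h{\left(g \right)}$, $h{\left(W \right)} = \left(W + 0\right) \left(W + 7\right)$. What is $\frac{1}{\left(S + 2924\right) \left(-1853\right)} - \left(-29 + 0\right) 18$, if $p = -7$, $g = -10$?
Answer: $\frac{11203842074}{21463299} \approx 522.0$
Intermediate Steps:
$h{\left(W \right)} = W \left(7 + W\right)$
$S = - \frac{113}{4}$ ($S = -2 + \frac{\left(-7\right) \left(- 10 \left(7 - 10\right)\right)}{8} = -2 + \frac{\left(-7\right) \left(\left(-10\right) \left(-3\right)\right)}{8} = -2 + \frac{\left(-7\right) 30}{8} = -2 + \frac{1}{8} \left(-210\right) = -2 - \frac{105}{4} = - \frac{113}{4} \approx -28.25$)
$\frac{1}{\left(S + 2924\right) \left(-1853\right)} - \left(-29 + 0\right) 18 = \frac{1}{\left(- \frac{113}{4} + 2924\right) \left(-1853\right)} - \left(-29 + 0\right) 18 = \frac{1}{\frac{11583}{4}} \left(- \frac{1}{1853}\right) - \left(-29\right) 18 = \frac{4}{11583} \left(- \frac{1}{1853}\right) - -522 = - \frac{4}{21463299} + 522 = \frac{11203842074}{21463299}$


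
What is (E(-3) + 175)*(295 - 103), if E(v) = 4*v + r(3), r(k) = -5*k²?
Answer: 22656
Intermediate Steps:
E(v) = -45 + 4*v (E(v) = 4*v - 5*3² = 4*v - 5*9 = 4*v - 45 = -45 + 4*v)
(E(-3) + 175)*(295 - 103) = ((-45 + 4*(-3)) + 175)*(295 - 103) = ((-45 - 12) + 175)*192 = (-57 + 175)*192 = 118*192 = 22656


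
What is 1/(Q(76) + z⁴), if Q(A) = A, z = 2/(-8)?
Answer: 256/19457 ≈ 0.013157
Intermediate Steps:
z = -¼ (z = 2*(-⅛) = -¼ ≈ -0.25000)
1/(Q(76) + z⁴) = 1/(76 + (-¼)⁴) = 1/(76 + 1/256) = 1/(19457/256) = 256/19457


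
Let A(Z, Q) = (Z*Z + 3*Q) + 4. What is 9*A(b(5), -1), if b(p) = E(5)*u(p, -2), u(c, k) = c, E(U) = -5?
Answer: 5634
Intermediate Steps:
b(p) = -5*p
A(Z, Q) = 4 + Z² + 3*Q (A(Z, Q) = (Z² + 3*Q) + 4 = 4 + Z² + 3*Q)
9*A(b(5), -1) = 9*(4 + (-5*5)² + 3*(-1)) = 9*(4 + (-25)² - 3) = 9*(4 + 625 - 3) = 9*626 = 5634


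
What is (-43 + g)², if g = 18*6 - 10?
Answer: 3025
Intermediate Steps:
g = 98 (g = 108 - 10 = 98)
(-43 + g)² = (-43 + 98)² = 55² = 3025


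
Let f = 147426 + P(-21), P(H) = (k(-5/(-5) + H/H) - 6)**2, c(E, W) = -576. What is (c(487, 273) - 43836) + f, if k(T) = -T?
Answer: 103078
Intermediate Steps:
P(H) = 64 (P(H) = (-(-5/(-5) + H/H) - 6)**2 = (-(-5*(-1/5) + 1) - 6)**2 = (-(1 + 1) - 6)**2 = (-1*2 - 6)**2 = (-2 - 6)**2 = (-8)**2 = 64)
f = 147490 (f = 147426 + 64 = 147490)
(c(487, 273) - 43836) + f = (-576 - 43836) + 147490 = -44412 + 147490 = 103078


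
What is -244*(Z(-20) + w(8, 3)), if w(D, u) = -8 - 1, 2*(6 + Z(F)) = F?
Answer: 6100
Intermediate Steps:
Z(F) = -6 + F/2
w(D, u) = -9
-244*(Z(-20) + w(8, 3)) = -244*((-6 + (½)*(-20)) - 9) = -244*((-6 - 10) - 9) = -244*(-16 - 9) = -244*(-25) = 6100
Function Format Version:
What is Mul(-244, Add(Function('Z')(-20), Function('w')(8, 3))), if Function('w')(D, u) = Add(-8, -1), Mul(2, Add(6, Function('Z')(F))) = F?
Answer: 6100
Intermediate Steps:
Function('Z')(F) = Add(-6, Mul(Rational(1, 2), F))
Function('w')(D, u) = -9
Mul(-244, Add(Function('Z')(-20), Function('w')(8, 3))) = Mul(-244, Add(Add(-6, Mul(Rational(1, 2), -20)), -9)) = Mul(-244, Add(Add(-6, -10), -9)) = Mul(-244, Add(-16, -9)) = Mul(-244, -25) = 6100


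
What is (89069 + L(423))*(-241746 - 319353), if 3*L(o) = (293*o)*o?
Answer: -9855405430332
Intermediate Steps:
L(o) = 293*o²/3 (L(o) = ((293*o)*o)/3 = (293*o²)/3 = 293*o²/3)
(89069 + L(423))*(-241746 - 319353) = (89069 + (293/3)*423²)*(-241746 - 319353) = (89069 + (293/3)*178929)*(-561099) = (89069 + 17475399)*(-561099) = 17564468*(-561099) = -9855405430332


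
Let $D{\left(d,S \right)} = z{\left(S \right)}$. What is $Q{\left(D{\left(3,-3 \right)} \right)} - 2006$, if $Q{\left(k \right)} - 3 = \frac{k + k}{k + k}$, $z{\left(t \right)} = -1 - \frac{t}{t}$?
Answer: $-2002$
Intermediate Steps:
$z{\left(t \right)} = -2$ ($z{\left(t \right)} = -1 - 1 = -2$)
$D{\left(d,S \right)} = -2$
$Q{\left(k \right)} = 4$ ($Q{\left(k \right)} = 3 + \frac{k + k}{k + k} = 3 + \frac{2 k}{2 k} = 3 + 2 k \frac{1}{2 k} = 3 + 1 = 4$)
$Q{\left(D{\left(3,-3 \right)} \right)} - 2006 = 4 - 2006 = -2002$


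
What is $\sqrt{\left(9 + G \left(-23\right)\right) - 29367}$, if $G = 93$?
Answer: $i \sqrt{31497} \approx 177.47 i$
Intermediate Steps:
$\sqrt{\left(9 + G \left(-23\right)\right) - 29367} = \sqrt{\left(9 + 93 \left(-23\right)\right) - 29367} = \sqrt{\left(9 - 2139\right) - 29367} = \sqrt{-2130 - 29367} = \sqrt{-31497} = i \sqrt{31497}$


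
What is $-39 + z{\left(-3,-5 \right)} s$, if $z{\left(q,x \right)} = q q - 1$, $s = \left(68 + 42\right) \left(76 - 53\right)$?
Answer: $20201$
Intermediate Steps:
$s = 2530$ ($s = 110 \cdot 23 = 2530$)
$z{\left(q,x \right)} = -1 + q^{2}$ ($z{\left(q,x \right)} = q^{2} - 1 = -1 + q^{2}$)
$-39 + z{\left(-3,-5 \right)} s = -39 + \left(-1 + \left(-3\right)^{2}\right) 2530 = -39 + \left(-1 + 9\right) 2530 = -39 + 8 \cdot 2530 = -39 + 20240 = 20201$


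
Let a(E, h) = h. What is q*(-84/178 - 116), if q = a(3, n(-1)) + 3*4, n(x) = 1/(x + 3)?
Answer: -129575/89 ≈ -1455.9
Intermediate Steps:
n(x) = 1/(3 + x)
q = 25/2 (q = 1/(3 - 1) + 3*4 = 1/2 + 12 = ½ + 12 = 25/2 ≈ 12.500)
q*(-84/178 - 116) = 25*(-84/178 - 116)/2 = 25*(-84*1/178 - 116)/2 = 25*(-42/89 - 116)/2 = (25/2)*(-10366/89) = -129575/89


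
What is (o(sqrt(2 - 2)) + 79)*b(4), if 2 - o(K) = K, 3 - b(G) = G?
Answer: -81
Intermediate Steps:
b(G) = 3 - G
o(K) = 2 - K
(o(sqrt(2 - 2)) + 79)*b(4) = ((2 - sqrt(2 - 2)) + 79)*(3 - 1*4) = ((2 - sqrt(0)) + 79)*(3 - 4) = ((2 - 1*0) + 79)*(-1) = ((2 + 0) + 79)*(-1) = (2 + 79)*(-1) = 81*(-1) = -81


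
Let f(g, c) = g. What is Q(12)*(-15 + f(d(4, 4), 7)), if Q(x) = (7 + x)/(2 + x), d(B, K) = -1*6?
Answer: -57/2 ≈ -28.500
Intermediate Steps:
d(B, K) = -6
Q(x) = (7 + x)/(2 + x)
Q(12)*(-15 + f(d(4, 4), 7)) = ((7 + 12)/(2 + 12))*(-15 - 6) = (19/14)*(-21) = -57/2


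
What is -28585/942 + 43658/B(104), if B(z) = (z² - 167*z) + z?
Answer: -56360479/1518504 ≈ -37.116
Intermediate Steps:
B(z) = z² - 166*z
-28585/942 + 43658/B(104) = -28585/942 + 43658/((104*(-166 + 104))) = -28585*1/942 + 43658/((104*(-62))) = -28585/942 + 43658/(-6448) = -28585/942 + 43658*(-1/6448) = -28585/942 - 21829/3224 = -56360479/1518504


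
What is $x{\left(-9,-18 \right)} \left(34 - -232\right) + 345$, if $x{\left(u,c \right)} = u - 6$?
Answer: $-3645$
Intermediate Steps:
$x{\left(u,c \right)} = -6 + u$ ($x{\left(u,c \right)} = u - 6 = -6 + u$)
$x{\left(-9,-18 \right)} \left(34 - -232\right) + 345 = \left(-6 - 9\right) \left(34 - -232\right) + 345 = - 15 \left(34 + 232\right) + 345 = \left(-15\right) 266 + 345 = -3990 + 345 = -3645$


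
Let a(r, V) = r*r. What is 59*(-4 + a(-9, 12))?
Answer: 4543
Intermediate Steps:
a(r, V) = r**2
59*(-4 + a(-9, 12)) = 59*(-4 + (-9)**2) = 59*(-4 + 81) = 59*77 = 4543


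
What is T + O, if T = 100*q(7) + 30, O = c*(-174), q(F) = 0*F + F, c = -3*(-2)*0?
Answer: 730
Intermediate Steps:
c = 0 (c = 6*0 = 0)
q(F) = F (q(F) = 0 + F = F)
O = 0 (O = 0*(-174) = 0)
T = 730 (T = 100*7 + 30 = 700 + 30 = 730)
T + O = 730 + 0 = 730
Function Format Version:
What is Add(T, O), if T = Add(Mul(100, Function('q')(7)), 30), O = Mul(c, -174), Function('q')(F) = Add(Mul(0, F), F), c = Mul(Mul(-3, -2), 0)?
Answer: 730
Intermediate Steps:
c = 0 (c = Mul(6, 0) = 0)
Function('q')(F) = F (Function('q')(F) = Add(0, F) = F)
O = 0 (O = Mul(0, -174) = 0)
T = 730 (T = Add(Mul(100, 7), 30) = Add(700, 30) = 730)
Add(T, O) = Add(730, 0) = 730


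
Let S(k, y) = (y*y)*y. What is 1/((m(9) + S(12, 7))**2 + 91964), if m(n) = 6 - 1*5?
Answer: 1/210300 ≈ 4.7551e-6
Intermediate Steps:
S(k, y) = y**3 (S(k, y) = y**2*y = y**3)
m(n) = 1 (m(n) = 6 - 5 = 1)
1/((m(9) + S(12, 7))**2 + 91964) = 1/((1 + 7**3)**2 + 91964) = 1/((1 + 343)**2 + 91964) = 1/(344**2 + 91964) = 1/(118336 + 91964) = 1/210300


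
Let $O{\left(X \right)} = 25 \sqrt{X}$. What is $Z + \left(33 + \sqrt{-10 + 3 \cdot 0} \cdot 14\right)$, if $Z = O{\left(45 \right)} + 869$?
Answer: $902 + 75 \sqrt{5} + 14 i \sqrt{10} \approx 1069.7 + 44.272 i$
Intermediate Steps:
$Z = 869 + 75 \sqrt{5}$ ($Z = 25 \sqrt{45} + 869 = 25 \cdot 3 \sqrt{5} + 869 = 75 \sqrt{5} + 869 = 869 + 75 \sqrt{5} \approx 1036.7$)
$Z + \left(33 + \sqrt{-10 + 3 \cdot 0} \cdot 14\right) = \left(869 + 75 \sqrt{5}\right) + \left(33 + \sqrt{-10 + 3 \cdot 0} \cdot 14\right) = \left(869 + 75 \sqrt{5}\right) + \left(33 + \sqrt{-10 + 0} \cdot 14\right) = \left(869 + 75 \sqrt{5}\right) + \left(33 + \sqrt{-10} \cdot 14\right) = \left(869 + 75 \sqrt{5}\right) + \left(33 + i \sqrt{10} \cdot 14\right) = \left(869 + 75 \sqrt{5}\right) + \left(33 + 14 i \sqrt{10}\right) = 902 + 75 \sqrt{5} + 14 i \sqrt{10}$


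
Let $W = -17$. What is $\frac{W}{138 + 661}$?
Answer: $- \frac{1}{47} \approx -0.021277$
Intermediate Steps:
$\frac{W}{138 + 661} = - \frac{17}{138 + 661} = - \frac{17}{799} = \left(-17\right) \frac{1}{799} = - \frac{1}{47}$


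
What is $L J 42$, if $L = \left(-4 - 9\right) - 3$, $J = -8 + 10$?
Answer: $-1344$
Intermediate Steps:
$J = 2$
$L = -16$ ($L = \left(-4 - 9\right) - 3 = -13 - 3 = -16$)
$L J 42 = \left(-16\right) 2 \cdot 42 = \left(-32\right) 42 = -1344$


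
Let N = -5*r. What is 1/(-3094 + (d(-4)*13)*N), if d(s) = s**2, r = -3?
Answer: 1/26 ≈ 0.038462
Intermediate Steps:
N = 15 (N = -5*(-3) = 15)
1/(-3094 + (d(-4)*13)*N) = 1/(-3094 + ((-4)**2*13)*15) = 1/(-3094 + (16*13)*15) = 1/(-3094 + 208*15) = 1/(-3094 + 3120) = 1/26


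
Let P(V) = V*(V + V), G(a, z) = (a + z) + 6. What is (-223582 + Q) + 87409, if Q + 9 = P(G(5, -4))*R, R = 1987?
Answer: 58544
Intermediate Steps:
G(a, z) = 6 + a + z
P(V) = 2*V² (P(V) = V*(2*V) = 2*V²)
Q = 194717 (Q = -9 + (2*(6 + 5 - 4)²)*1987 = -9 + (2*7²)*1987 = -9 + (2*49)*1987 = -9 + 98*1987 = -9 + 194726 = 194717)
(-223582 + Q) + 87409 = (-223582 + 194717) + 87409 = -28865 + 87409 = 58544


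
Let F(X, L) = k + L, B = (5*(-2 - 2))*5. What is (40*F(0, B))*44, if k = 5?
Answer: -167200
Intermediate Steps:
B = -100 (B = (5*(-4))*5 = -20*5 = -100)
F(X, L) = 5 + L
(40*F(0, B))*44 = (40*(5 - 100))*44 = (40*(-95))*44 = -3800*44 = -167200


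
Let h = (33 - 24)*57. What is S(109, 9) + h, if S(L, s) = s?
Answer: 522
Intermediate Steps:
h = 513 (h = 9*57 = 513)
S(109, 9) + h = 9 + 513 = 522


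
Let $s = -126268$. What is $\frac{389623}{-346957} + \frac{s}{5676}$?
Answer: $- \frac{885020512}{37871691} \approx -23.369$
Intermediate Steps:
$\frac{389623}{-346957} + \frac{s}{5676} = \frac{389623}{-346957} - \frac{126268}{5676} = 389623 \left(- \frac{1}{346957}\right) - \frac{31567}{1419} = - \frac{29971}{26689} - \frac{31567}{1419} = - \frac{885020512}{37871691}$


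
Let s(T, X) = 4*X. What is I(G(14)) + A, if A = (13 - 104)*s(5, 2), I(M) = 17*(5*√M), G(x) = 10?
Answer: -728 + 85*√10 ≈ -459.21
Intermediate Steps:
I(M) = 85*√M
A = -728 (A = (13 - 104)*(4*2) = -91*8 = -728)
I(G(14)) + A = 85*√10 - 728 = -728 + 85*√10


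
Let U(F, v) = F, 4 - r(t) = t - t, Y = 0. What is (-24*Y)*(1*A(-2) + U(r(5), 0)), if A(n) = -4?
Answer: 0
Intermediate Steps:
r(t) = 4 (r(t) = 4 - (t - t) = 4 - 1*0 = 4 + 0 = 4)
(-24*Y)*(1*A(-2) + U(r(5), 0)) = (-24*0)*(1*(-4) + 4) = 0*(-4 + 4) = 0*0 = 0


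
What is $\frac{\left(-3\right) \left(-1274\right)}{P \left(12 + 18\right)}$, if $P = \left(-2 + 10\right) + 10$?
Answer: $\frac{637}{90} \approx 7.0778$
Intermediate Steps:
$P = 18$ ($P = 8 + 10 = 18$)
$\frac{\left(-3\right) \left(-1274\right)}{P \left(12 + 18\right)} = \frac{\left(-3\right) \left(-1274\right)}{18 \left(12 + 18\right)} = \frac{3822}{18 \cdot 30} = \frac{3822}{540} = 3822 \cdot \frac{1}{540} = \frac{637}{90}$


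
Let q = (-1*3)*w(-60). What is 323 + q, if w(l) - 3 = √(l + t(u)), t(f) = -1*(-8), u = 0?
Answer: 314 - 6*I*√13 ≈ 314.0 - 21.633*I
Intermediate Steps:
t(f) = 8
w(l) = 3 + √(8 + l) (w(l) = 3 + √(l + 8) = 3 + √(8 + l))
q = -9 - 6*I*√13 (q = (-1*3)*(3 + √(8 - 60)) = -3*(3 + √(-52)) = -3*(3 + 2*I*√13) = -9 - 6*I*√13 ≈ -9.0 - 21.633*I)
323 + q = 323 + (-9 - 6*I*√13) = 314 - 6*I*√13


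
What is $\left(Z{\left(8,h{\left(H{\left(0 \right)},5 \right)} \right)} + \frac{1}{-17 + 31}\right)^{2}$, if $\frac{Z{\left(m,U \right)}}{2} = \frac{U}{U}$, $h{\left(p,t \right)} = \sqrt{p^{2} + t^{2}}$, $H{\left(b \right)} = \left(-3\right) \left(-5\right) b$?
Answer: $\frac{841}{196} \approx 4.2908$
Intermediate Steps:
$H{\left(b \right)} = 15 b$
$Z{\left(m,U \right)} = 2$ ($Z{\left(m,U \right)} = 2 \frac{U}{U} = 2 \cdot 1 = 2$)
$\left(Z{\left(8,h{\left(H{\left(0 \right)},5 \right)} \right)} + \frac{1}{-17 + 31}\right)^{2} = \left(2 + \frac{1}{-17 + 31}\right)^{2} = \left(2 + \frac{1}{14}\right)^{2} = \left(\frac{29}{14}\right)^{2} = \frac{841}{196}$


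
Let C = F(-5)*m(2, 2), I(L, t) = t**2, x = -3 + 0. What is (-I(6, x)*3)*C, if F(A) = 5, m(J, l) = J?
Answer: -270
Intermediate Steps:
x = -3
C = 10 (C = 5*2 = 10)
(-I(6, x)*3)*C = -(-3)**2*3*10 = -9*3*10 = -1*27*10 = -27*10 = -270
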